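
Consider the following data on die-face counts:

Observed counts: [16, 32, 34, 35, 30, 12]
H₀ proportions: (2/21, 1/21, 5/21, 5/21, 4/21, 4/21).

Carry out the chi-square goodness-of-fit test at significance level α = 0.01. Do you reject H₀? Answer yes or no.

n = 159; E_i = n·p_i = [15.14, 7.57, 37.86, 37.86, 30.29, 30.29]
χ² = (16−15.14)²/15.14 + (32−7.57)²/7.57 + (34−37.86)²/37.86 + (35−37.86)²/37.86 + (30−30.29)²/30.29 + (12−30.29)²/30.29 = 90.5170
df = 5
p-value (upper-tail) = 0.00000
At α=0.01: p < α → reject H₀

reject H₀: yes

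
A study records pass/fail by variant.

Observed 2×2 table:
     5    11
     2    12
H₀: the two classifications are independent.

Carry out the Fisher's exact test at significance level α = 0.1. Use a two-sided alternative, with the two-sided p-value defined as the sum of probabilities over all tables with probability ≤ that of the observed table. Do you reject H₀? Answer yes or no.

reject H₀: no

Margins: r₁=16, r₂=14, c₁=7, c₂=23, n=30
p_obs = C(16,5)·C(14,2)/C(30,7); sum pmf over tables with pmf ≤ p_obs
p-value (two-sided) = 0.39923
At α=0.1: p ≥ α → fail to reject H₀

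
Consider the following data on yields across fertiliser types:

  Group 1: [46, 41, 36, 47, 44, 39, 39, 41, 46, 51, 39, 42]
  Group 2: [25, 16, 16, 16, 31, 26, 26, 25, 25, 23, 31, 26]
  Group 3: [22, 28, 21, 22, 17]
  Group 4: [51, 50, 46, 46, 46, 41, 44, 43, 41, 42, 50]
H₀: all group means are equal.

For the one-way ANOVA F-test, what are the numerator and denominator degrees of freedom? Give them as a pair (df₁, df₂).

degrees of freedom = [3, 36]

k = 4 groups, N = 40 total
df = (k−1, N−k) = (4−1, 40−4) = (3, 36)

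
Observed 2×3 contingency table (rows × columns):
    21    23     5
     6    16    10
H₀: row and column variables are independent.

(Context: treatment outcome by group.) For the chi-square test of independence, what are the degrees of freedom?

df = (r−1)(c−1) = (2−1)·(3−1) = 2

degrees of freedom = 2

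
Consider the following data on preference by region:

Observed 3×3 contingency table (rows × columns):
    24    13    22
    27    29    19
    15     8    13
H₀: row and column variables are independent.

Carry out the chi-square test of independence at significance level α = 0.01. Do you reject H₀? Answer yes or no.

reject H₀: no

Row totals [59, 75, 36], col totals [66, 50, 54], n=170
χ² = (24−22.91)²/22.91 + (13−17.35)²/17.35 + (22−18.74)²/18.74 + (27−29.12)²/29.12 + (29−22.06)²/22.06 + (19−23.82)²/23.82 + (15−13.98)²/13.98 + (8−10.59)²/10.59 + (13−11.44)²/11.44 = 5.9474
df = 4
p-value (upper-tail) = 0.20311
At α=0.01: p ≥ α → fail to reject H₀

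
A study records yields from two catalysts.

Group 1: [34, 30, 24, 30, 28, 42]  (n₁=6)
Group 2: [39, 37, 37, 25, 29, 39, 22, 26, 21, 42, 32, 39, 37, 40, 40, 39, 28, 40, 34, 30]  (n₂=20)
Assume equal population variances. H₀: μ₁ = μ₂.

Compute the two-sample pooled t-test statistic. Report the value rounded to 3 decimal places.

test statistic = -0.810

x̄₁=31.333, s₁=6.154, n₁=6
x̄₂=33.800, s₂=6.638, n₂=20
s_p² = [5·6.154² + 19·6.638²]/24 = 42.7722
SE = √(s_p²·(1/6+1/20)) = 3.0442
t = (31.333−33.800)/3.0442 = -0.8103
df = 24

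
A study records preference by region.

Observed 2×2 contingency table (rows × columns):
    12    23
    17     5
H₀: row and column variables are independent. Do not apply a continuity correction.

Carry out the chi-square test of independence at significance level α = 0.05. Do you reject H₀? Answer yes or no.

Row totals [35, 22], col totals [29, 28], n=57
χ² = (12−17.81)²/17.81 + (23−17.19)²/17.19 + (17−11.19)²/11.19 + (5−10.81)²/10.81 = 9.9881
df = 1
p-value (upper-tail) = 0.00158
At α=0.05: p < α → reject H₀

reject H₀: yes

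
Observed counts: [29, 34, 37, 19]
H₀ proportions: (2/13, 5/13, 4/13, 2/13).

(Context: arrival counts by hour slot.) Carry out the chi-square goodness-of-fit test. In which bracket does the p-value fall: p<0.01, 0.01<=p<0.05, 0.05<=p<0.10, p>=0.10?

n = 119; E_i = n·p_i = [18.31, 45.77, 36.62, 18.31]
χ² = (29−18.31)²/18.31 + (34−45.77)²/45.77 + (37−36.62)²/36.62 + (19−18.31)²/18.31 = 9.3013
df = 3
p-value (upper-tail) = 0.02554
→ bracket: 0.01<=p<0.05

p-value bracket: 0.01<=p<0.05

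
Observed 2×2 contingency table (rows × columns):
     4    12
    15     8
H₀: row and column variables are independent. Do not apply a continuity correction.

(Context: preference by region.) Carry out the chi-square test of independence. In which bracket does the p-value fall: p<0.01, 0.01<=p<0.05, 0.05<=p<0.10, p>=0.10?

p-value bracket: 0.01<=p<0.05

Row totals [16, 23], col totals [19, 20], n=39
χ² = (4−7.79)²/7.79 + (12−8.21)²/8.21 + (15−11.21)²/11.21 + (8−11.79)²/11.79 = 6.1088
df = 1
p-value (upper-tail) = 0.01345
→ bracket: 0.01<=p<0.05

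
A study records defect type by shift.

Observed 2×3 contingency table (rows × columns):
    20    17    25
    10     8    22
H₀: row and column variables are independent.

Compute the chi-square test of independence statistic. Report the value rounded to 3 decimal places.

test statistic = 2.118

Row totals [62, 40], col totals [30, 25, 47], n=102
χ² = (20−18.24)²/18.24 + (17−15.20)²/15.20 + (25−28.57)²/28.57 + (10−11.76)²/11.76 + (8−9.80)²/9.80 + (22−18.43)²/18.43 = 2.1183
df = 2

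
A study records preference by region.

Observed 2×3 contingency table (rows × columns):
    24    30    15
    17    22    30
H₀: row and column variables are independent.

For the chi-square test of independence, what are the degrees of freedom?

degrees of freedom = 2

df = (r−1)(c−1) = (2−1)·(3−1) = 2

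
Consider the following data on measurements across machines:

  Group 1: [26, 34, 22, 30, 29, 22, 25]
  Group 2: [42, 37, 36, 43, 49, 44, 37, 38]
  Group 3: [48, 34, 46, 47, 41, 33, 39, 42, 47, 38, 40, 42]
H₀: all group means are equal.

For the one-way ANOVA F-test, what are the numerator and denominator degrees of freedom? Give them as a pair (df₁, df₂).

degrees of freedom = [2, 24]

k = 3 groups, N = 27 total
df = (k−1, N−k) = (3−1, 27−3) = (2, 24)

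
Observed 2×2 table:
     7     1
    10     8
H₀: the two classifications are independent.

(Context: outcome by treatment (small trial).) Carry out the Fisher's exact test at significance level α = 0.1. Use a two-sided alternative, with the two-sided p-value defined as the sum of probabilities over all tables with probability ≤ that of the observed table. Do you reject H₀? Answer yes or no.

Margins: r₁=8, r₂=18, c₁=17, c₂=9, n=26
p_obs = C(8,7)·C(18,10)/C(26,17); sum pmf over tables with pmf ≤ p_obs
p-value (two-sided) = 0.19015
At α=0.1: p ≥ α → fail to reject H₀

reject H₀: no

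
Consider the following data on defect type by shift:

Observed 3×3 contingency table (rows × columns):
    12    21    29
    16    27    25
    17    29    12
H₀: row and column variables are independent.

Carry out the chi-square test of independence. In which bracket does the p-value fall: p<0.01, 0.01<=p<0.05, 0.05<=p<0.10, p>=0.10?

Row totals [62, 68, 58], col totals [45, 77, 66], n=188
χ² = (12−14.84)²/14.84 + (21−25.39)²/25.39 + (29−21.77)²/21.77 + (16−16.28)²/16.28 + (27−27.85)²/27.85 + (25−23.87)²/23.87 + (17−13.88)²/13.88 + (29−23.76)²/23.76 + (12−20.36)²/20.36 = 9.0836
df = 4
p-value (upper-tail) = 0.05904
→ bracket: 0.05<=p<0.10

p-value bracket: 0.05<=p<0.10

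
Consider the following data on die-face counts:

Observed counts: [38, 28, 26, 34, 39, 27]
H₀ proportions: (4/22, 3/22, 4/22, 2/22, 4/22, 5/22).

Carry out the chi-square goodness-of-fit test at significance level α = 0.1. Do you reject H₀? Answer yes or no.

reject H₀: yes

n = 192; E_i = n·p_i = [34.91, 26.18, 34.91, 17.45, 34.91, 43.64]
χ² = (38−34.91)²/34.91 + (28−26.18)²/26.18 + (26−34.91)²/34.91 + (34−17.45)²/17.45 + (39−34.91)²/34.91 + (27−43.64)²/43.64 = 25.1793
df = 5
p-value (upper-tail) = 0.00013
At α=0.1: p < α → reject H₀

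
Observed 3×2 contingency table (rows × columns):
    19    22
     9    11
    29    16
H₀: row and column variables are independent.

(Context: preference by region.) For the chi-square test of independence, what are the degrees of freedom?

df = (r−1)(c−1) = (3−1)·(2−1) = 2

degrees of freedom = 2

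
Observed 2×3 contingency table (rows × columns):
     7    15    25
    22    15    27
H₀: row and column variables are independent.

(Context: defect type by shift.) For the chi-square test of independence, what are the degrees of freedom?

degrees of freedom = 2

df = (r−1)(c−1) = (2−1)·(3−1) = 2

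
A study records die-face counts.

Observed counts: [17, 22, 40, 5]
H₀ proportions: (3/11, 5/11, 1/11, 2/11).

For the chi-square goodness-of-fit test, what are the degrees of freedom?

df = k − 1 = 4 − 1 = 3

degrees of freedom = 3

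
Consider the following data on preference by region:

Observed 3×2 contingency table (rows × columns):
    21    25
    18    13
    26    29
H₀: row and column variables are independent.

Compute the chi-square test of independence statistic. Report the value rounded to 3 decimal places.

test statistic = 1.288

Row totals [46, 31, 55], col totals [65, 67], n=132
χ² = (21−22.65)²/22.65 + (25−23.35)²/23.35 + (18−15.27)²/15.27 + (13−15.73)²/15.73 + (26−27.08)²/27.08 + (29−27.92)²/27.92 = 1.2879
df = 2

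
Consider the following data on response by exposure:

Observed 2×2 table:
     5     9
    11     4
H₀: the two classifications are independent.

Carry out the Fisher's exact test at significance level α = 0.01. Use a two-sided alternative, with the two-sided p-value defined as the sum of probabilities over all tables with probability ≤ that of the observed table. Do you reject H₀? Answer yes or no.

reject H₀: no

Margins: r₁=14, r₂=15, c₁=16, c₂=13, n=29
p_obs = C(14,5)·C(15,11)/C(29,16); sum pmf over tables with pmf ≤ p_obs
p-value (two-sided) = 0.06560
At α=0.01: p ≥ α → fail to reject H₀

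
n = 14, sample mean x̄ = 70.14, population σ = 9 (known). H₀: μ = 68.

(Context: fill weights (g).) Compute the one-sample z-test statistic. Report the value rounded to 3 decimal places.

test statistic = 0.890

SE = σ/√n = 9/√14 = 2.4054
z = (x̄−μ₀)/SE = (70.14−68)/2.4054 = 0.8897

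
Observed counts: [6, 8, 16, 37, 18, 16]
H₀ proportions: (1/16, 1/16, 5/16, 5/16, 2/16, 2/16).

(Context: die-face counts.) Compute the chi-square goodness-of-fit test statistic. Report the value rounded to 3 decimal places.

n = 101; E_i = n·p_i = [6.31, 6.31, 31.56, 31.56, 12.62, 12.62]
χ² = (6−6.31)²/6.31 + (8−6.31)²/6.31 + (16−31.56)²/31.56 + (37−31.56)²/31.56 + (18−12.62)²/12.62 + (16−12.62)²/12.62 = 12.2673
df = 5

test statistic = 12.267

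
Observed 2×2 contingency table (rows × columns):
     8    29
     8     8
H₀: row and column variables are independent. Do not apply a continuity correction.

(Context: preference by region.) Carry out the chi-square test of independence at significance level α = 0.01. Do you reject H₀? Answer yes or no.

Row totals [37, 16], col totals [16, 37], n=53
χ² = (8−11.17)²/11.17 + (29−25.83)²/25.83 + (8−4.83)²/4.83 + (8−11.17)²/11.17 = 4.2683
df = 1
p-value (upper-tail) = 0.03883
At α=0.01: p ≥ α → fail to reject H₀

reject H₀: no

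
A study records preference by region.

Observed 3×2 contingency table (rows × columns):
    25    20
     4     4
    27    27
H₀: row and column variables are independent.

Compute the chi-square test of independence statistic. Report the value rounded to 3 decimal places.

test statistic = 0.323

Row totals [45, 8, 54], col totals [56, 51], n=107
χ² = (25−23.55)²/23.55 + (20−21.45)²/21.45 + (4−4.19)²/4.19 + (4−3.81)²/3.81 + (27−28.26)²/28.26 + (27−25.74)²/25.74 = 0.3226
df = 2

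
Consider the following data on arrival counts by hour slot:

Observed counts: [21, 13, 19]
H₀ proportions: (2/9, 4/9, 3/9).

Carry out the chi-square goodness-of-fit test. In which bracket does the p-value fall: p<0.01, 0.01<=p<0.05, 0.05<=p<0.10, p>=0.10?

n = 53; E_i = n·p_i = [11.78, 23.56, 17.67]
χ² = (21−11.78)²/11.78 + (13−23.56)²/23.56 + (19−17.67)²/17.67 = 12.0519
df = 2
p-value (upper-tail) = 0.00242
→ bracket: p<0.01

p-value bracket: p<0.01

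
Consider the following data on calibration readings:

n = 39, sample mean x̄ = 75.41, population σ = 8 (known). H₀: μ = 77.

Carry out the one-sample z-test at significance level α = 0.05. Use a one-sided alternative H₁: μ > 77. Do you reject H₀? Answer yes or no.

SE = σ/√n = 8/√39 = 1.2810
z = (x̄−μ₀)/SE = (75.41−77)/1.2810 = -1.2412
p-value (one-sided, H₁ greater) = 0.89273
At α=0.05: p ≥ α → fail to reject H₀

reject H₀: no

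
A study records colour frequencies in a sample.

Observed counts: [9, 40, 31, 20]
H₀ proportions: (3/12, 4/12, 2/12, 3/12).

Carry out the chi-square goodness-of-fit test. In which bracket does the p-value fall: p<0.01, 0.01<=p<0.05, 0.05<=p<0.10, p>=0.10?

p-value bracket: p<0.01

n = 100; E_i = n·p_i = [25.00, 33.33, 16.67, 25.00]
χ² = (9−25.00)²/25.00 + (40−33.33)²/33.33 + (31−16.67)²/16.67 + (20−25.00)²/25.00 = 24.9000
df = 3
p-value (upper-tail) = 0.00002
→ bracket: p<0.01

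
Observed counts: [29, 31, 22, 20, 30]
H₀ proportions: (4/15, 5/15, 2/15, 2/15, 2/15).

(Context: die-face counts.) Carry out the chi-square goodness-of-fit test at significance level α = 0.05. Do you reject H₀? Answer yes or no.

n = 132; E_i = n·p_i = [35.20, 44.00, 17.60, 17.60, 17.60]
χ² = (29−35.20)²/35.20 + (31−44.00)²/44.00 + (22−17.60)²/17.60 + (20−17.60)²/17.60 + (30−17.60)²/17.60 = 15.0966
df = 4
p-value (upper-tail) = 0.00451
At α=0.05: p < α → reject H₀

reject H₀: yes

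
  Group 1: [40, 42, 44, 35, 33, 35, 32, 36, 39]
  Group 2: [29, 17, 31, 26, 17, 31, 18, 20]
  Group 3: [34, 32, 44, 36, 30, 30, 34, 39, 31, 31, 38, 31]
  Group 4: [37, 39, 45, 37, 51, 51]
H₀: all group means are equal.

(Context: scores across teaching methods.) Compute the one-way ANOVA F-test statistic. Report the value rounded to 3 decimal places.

Group means [37.33, 23.62, 34.17, 43.33], grand mean 34.143
SSB = Σnᵢ(x̄ᵢ−x̄)² = 1483.411; SSW = ΣΣ(x−x̄ᵢ)² = 838.875
MSB = 1483.411/3 = 494.4702; MSW = 838.875/31 = 27.0605
F = MSB/MSW = 18.2728
df = (3, 31)

test statistic = 18.273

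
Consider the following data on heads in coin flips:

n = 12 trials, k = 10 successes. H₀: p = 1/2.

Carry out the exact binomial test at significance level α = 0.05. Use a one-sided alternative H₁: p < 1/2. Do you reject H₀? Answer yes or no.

reject H₀: no

Exact binomial: n=12, k=10, p₀=1/2=0.5000
P(X≤10) from Σ C(n,i)·p₀^i·(1−p₀)^(n−i)
p-value (one-sided, H₁ less) = 0.99683
At α=0.05: p ≥ α → fail to reject H₀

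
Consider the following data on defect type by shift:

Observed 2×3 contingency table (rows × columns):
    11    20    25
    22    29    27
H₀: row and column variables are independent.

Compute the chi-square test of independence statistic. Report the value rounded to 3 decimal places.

test statistic = 1.834

Row totals [56, 78], col totals [33, 49, 52], n=134
χ² = (11−13.79)²/13.79 + (20−20.48)²/20.48 + (25−21.73)²/21.73 + (22−19.21)²/19.21 + (29−28.52)²/28.52 + (27−30.27)²/30.27 = 1.8341
df = 2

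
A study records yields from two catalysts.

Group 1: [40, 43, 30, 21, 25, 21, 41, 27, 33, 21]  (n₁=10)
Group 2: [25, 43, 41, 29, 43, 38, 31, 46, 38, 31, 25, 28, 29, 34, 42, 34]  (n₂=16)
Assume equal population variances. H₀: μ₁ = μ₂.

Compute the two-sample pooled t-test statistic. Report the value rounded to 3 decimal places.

x̄₁=30.200, s₁=8.664, n₁=10
x̄₂=34.812, s₂=6.863, n₂=16
s_p² = [9·8.664² + 15·6.863²]/24 = 57.5849
SE = √(s_p²·(1/10+1/16)) = 3.0590
t = (30.200−34.812)/3.0590 = -1.5078
df = 24

test statistic = -1.508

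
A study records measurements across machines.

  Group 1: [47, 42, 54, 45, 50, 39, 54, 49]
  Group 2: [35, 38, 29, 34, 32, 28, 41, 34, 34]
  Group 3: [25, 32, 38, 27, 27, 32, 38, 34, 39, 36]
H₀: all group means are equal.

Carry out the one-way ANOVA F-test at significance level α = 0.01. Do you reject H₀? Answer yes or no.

reject H₀: yes

Group means [47.50, 33.89, 32.80], grand mean 37.519
SSB = Σnᵢ(x̄ᵢ−x̄)² = 1138.252; SSW = ΣΣ(x−x̄ᵢ)² = 566.489
MSB = 1138.252/2 = 569.1259; MSW = 566.489/24 = 23.6037
F = MSB/MSW = 24.1117
df = (2, 24)
p-value (upper-tail) = 0.00000
At α=0.01: p < α → reject H₀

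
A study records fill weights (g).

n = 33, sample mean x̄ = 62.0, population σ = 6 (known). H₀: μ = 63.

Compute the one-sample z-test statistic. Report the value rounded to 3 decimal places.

test statistic = -0.957

SE = σ/√n = 6/√33 = 1.0445
z = (x̄−μ₀)/SE = (62.0−63)/1.0445 = -0.9574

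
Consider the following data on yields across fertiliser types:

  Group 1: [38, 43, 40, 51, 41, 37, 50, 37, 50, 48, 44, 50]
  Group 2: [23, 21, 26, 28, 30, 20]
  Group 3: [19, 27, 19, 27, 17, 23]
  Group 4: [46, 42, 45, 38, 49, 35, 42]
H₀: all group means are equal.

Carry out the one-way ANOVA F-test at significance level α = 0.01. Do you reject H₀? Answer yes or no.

reject H₀: yes

Group means [44.08, 24.67, 22.00, 42.43], grand mean 35.677
SSB = Σnᵢ(x̄ᵢ−x̄)² = 3016.810; SSW = ΣΣ(x−x̄ᵢ)² = 643.964
MSB = 3016.810/3 = 1005.6033; MSW = 643.964/27 = 23.8505
F = MSB/MSW = 42.1627
df = (3, 27)
p-value (upper-tail) = 0.00000
At α=0.01: p < α → reject H₀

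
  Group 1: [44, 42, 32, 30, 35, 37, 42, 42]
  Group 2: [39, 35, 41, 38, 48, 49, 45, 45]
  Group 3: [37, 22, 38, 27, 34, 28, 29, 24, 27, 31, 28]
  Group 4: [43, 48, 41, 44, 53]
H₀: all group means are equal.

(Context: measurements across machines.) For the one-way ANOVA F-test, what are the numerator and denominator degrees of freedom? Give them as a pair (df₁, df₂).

k = 4 groups, N = 32 total
df = (k−1, N−k) = (4−1, 32−4) = (3, 28)

degrees of freedom = [3, 28]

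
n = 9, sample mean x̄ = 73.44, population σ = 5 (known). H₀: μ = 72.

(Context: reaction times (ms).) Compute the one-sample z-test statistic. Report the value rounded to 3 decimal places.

SE = σ/√n = 5/√9 = 1.6667
z = (x̄−μ₀)/SE = (73.44−72)/1.6667 = 0.8640

test statistic = 0.864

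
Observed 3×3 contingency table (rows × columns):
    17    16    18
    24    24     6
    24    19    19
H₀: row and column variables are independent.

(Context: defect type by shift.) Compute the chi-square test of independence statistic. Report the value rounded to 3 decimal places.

test statistic = 9.590

Row totals [51, 54, 62], col totals [65, 59, 43], n=167
χ² = (17−19.85)²/19.85 + (16−18.02)²/18.02 + (18−13.13)²/13.13 + (24−21.02)²/21.02 + (24−19.08)²/19.08 + (6−13.90)²/13.90 + (24−24.13)²/24.13 + (19−21.90)²/21.90 + (19−15.96)²/15.96 = 9.5896
df = 4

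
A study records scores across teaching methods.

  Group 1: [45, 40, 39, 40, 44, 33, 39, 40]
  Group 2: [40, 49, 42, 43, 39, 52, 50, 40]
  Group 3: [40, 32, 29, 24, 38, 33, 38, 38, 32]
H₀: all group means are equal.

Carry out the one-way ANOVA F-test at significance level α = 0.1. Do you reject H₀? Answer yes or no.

reject H₀: yes

Group means [40.00, 44.38, 33.78], grand mean 39.160
SSB = Σnᵢ(x̄ᵢ−x̄)² = 483.929; SSW = ΣΣ(x−x̄ᵢ)² = 495.431
MSB = 483.929/2 = 241.9647; MSW = 495.431/22 = 22.5196
F = MSB/MSW = 10.7446
df = (2, 22)
p-value (upper-tail) = 0.00056
At α=0.1: p < α → reject H₀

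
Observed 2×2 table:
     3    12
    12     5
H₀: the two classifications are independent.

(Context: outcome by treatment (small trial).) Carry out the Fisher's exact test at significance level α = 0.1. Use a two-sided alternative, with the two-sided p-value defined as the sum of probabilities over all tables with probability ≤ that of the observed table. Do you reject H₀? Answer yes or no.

Margins: r₁=15, r₂=17, c₁=15, c₂=17, n=32
p_obs = C(15,3)·C(17,12)/C(32,15); sum pmf over tables with pmf ≤ p_obs
p-value (two-sided) = 0.00601
At α=0.1: p < α → reject H₀

reject H₀: yes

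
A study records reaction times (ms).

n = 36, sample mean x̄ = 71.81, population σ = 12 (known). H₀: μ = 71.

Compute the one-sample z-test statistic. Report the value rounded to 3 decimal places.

SE = σ/√n = 12/√36 = 2.0000
z = (x̄−μ₀)/SE = (71.81−71)/2.0000 = 0.4050

test statistic = 0.405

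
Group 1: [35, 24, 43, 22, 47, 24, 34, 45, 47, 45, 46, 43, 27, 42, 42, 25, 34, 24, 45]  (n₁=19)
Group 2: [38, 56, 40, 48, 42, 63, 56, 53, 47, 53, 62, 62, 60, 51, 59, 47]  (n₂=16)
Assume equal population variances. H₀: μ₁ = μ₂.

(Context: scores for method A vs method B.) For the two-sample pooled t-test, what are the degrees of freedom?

df = n₁ + n₂ − 2 = 19 + 16 − 2 = 33

degrees of freedom = 33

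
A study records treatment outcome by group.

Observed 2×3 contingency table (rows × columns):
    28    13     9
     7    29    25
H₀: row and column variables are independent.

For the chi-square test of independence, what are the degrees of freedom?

df = (r−1)(c−1) = (2−1)·(3−1) = 2

degrees of freedom = 2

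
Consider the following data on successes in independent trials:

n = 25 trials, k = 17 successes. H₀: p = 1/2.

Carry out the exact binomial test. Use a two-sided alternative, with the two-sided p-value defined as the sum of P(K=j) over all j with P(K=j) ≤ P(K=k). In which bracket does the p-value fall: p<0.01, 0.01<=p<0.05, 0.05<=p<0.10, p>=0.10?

Exact binomial: n=25, k=17, p₀=1/2=0.5000
P(X=j) = C(n,j)·p₀^j·(1−p₀)^(n−j); p = Σ P(X=j) over j with P(X=j) ≤ P(X=17)
p-value (two-sided) = 0.10775
→ bracket: p>=0.10

p-value bracket: p>=0.10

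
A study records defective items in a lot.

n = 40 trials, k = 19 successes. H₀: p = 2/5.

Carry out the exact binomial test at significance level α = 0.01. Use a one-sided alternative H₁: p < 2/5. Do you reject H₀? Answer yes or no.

reject H₀: no

Exact binomial: n=40, k=19, p₀=2/5=0.4000
P(X≤19) from Σ C(n,i)·p₀^i·(1−p₀)^(n−i)
p-value (one-sided, H₁ less) = 0.87023
At α=0.01: p ≥ α → fail to reject H₀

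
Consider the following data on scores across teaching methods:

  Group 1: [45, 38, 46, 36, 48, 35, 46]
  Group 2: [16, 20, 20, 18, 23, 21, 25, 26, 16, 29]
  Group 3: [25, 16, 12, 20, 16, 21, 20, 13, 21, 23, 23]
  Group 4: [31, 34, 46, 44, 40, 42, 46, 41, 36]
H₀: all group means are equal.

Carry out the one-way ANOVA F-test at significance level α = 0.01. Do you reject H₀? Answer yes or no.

Group means [42.00, 21.40, 19.09, 40.00], grand mean 29.135
SSB = Σnᵢ(x̄ᵢ−x̄)² = 3929.015; SSW = ΣΣ(x−x̄ᵢ)² = 753.309
MSB = 3929.015/3 = 1309.6717; MSW = 753.309/33 = 22.8275
F = MSB/MSW = 57.3724
df = (3, 33)
p-value (upper-tail) = 0.00000
At α=0.01: p < α → reject H₀

reject H₀: yes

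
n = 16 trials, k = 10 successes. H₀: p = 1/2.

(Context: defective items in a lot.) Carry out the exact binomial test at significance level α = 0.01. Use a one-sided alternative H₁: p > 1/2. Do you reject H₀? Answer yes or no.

reject H₀: no

Exact binomial: n=16, k=10, p₀=1/2=0.5000
P(X≥10) from Σ C(n,i)·p₀^i·(1−p₀)^(n−i)
p-value (one-sided, H₁ greater) = 0.22725
At α=0.01: p ≥ α → fail to reject H₀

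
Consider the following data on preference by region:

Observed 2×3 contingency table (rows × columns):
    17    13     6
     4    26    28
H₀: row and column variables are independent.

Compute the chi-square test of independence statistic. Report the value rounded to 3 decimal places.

test statistic = 22.711

Row totals [36, 58], col totals [21, 39, 34], n=94
χ² = (17−8.04)²/8.04 + (13−14.94)²/14.94 + (6−13.02)²/13.02 + (4−12.96)²/12.96 + (26−24.06)²/24.06 + (28−20.98)²/20.98 = 22.7113
df = 2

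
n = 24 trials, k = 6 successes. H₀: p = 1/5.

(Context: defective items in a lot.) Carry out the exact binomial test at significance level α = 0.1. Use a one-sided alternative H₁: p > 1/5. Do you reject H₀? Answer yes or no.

Exact binomial: n=24, k=6, p₀=1/5=0.2000
P(X≥6) from Σ C(n,i)·p₀^i·(1−p₀)^(n−i)
p-value (one-sided, H₁ greater) = 0.34411
At α=0.1: p ≥ α → fail to reject H₀

reject H₀: no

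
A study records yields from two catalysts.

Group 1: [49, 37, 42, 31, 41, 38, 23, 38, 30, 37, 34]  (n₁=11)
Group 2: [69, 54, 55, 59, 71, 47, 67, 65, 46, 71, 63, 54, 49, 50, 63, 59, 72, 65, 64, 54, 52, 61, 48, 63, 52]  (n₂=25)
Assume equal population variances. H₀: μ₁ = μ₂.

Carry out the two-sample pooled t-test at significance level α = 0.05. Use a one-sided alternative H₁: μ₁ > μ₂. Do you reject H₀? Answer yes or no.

reject H₀: no

x̄₁=36.364, s₁=6.874, n₁=11
x̄₂=58.920, s₂=8.098, n₂=25
s_p² = [10·6.874² + 24·8.098²]/34 = 60.1878
SE = √(s_p²·(1/11+1/25)) = 2.8070
t = (36.364−58.920)/2.8070 = -8.0358
df = 34
p-value (one-sided, H₁ greater) = 1.00000
At α=0.05: p ≥ α → fail to reject H₀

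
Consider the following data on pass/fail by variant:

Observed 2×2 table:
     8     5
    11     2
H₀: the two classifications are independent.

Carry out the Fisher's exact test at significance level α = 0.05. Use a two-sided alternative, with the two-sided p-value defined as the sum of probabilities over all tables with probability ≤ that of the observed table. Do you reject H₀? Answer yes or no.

Margins: r₁=13, r₂=13, c₁=19, c₂=7, n=26
p_obs = C(13,8)·C(13,11)/C(26,19); sum pmf over tables with pmf ≤ p_obs
p-value (two-sided) = 0.37826
At α=0.05: p ≥ α → fail to reject H₀

reject H₀: no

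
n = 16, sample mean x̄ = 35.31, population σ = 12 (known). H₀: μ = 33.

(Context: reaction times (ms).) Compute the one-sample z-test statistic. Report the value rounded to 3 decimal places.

SE = σ/√n = 12/√16 = 3.0000
z = (x̄−μ₀)/SE = (35.31−33)/3.0000 = 0.7700

test statistic = 0.770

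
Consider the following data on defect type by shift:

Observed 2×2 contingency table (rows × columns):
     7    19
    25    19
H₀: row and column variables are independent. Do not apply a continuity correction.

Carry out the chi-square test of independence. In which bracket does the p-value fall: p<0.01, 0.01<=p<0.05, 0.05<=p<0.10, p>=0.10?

Row totals [26, 44], col totals [32, 38], n=70
χ² = (7−11.89)²/11.89 + (19−14.11)²/14.11 + (25−20.11)²/20.11 + (19−23.89)²/23.89 = 5.8856
df = 1
p-value (upper-tail) = 0.01527
→ bracket: 0.01<=p<0.05

p-value bracket: 0.01<=p<0.05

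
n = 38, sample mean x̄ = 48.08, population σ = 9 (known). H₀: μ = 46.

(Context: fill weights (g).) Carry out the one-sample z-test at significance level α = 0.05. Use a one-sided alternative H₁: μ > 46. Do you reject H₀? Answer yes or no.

reject H₀: no

SE = σ/√n = 9/√38 = 1.4600
z = (x̄−μ₀)/SE = (48.08−46)/1.4600 = 1.4247
p-value (one-sided, H₁ greater) = 0.07713
At α=0.05: p ≥ α → fail to reject H₀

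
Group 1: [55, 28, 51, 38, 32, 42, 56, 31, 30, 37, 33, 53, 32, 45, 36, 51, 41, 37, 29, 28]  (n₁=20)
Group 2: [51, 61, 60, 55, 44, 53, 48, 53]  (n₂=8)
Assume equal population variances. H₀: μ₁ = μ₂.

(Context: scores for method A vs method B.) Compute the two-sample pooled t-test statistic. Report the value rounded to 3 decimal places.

test statistic = -3.837

x̄₁=39.250, s₁=9.503, n₁=20
x̄₂=53.125, s₂=5.693, n₂=8
s_p² = [19·9.503² + 7·5.693²]/26 = 74.7163
SE = √(s_p²·(1/20+1/8)) = 3.6160
t = (39.250−53.125)/3.6160 = -3.8371
df = 26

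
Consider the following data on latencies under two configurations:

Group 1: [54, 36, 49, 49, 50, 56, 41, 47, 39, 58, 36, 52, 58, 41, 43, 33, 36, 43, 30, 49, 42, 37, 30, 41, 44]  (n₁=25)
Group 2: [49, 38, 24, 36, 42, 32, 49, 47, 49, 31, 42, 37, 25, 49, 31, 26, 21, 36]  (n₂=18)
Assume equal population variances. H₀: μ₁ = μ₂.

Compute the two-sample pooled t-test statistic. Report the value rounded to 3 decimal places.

test statistic = 2.537

x̄₁=43.760, s₁=8.243, n₁=25
x̄₂=36.889, s₂=9.443, n₂=18
s_p² = [24·8.243² + 17·9.443²]/41 = 76.7399
SE = √(s_p²·(1/25+1/18)) = 2.7079
t = (43.760−36.889)/2.7079 = 2.5374
df = 41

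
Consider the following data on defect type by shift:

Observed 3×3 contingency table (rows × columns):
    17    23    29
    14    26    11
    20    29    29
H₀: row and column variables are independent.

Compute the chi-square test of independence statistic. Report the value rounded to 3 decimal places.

test statistic = 6.293

Row totals [69, 51, 78], col totals [51, 78, 69], n=198
χ² = (17−17.77)²/17.77 + (23−27.18)²/27.18 + (29−24.05)²/24.05 + (14−13.14)²/13.14 + (26−20.09)²/20.09 + (11−17.77)²/17.77 + (20−20.09)²/20.09 + (29−30.73)²/30.73 + (29−27.18)²/27.18 = 6.2926
df = 4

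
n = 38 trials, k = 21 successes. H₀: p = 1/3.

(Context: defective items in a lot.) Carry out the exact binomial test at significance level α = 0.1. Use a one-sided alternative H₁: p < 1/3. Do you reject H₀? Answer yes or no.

reject H₀: no

Exact binomial: n=38, k=21, p₀=1/3=0.3333
P(X≤21) from Σ C(n,i)·p₀^i·(1−p₀)^(n−i)
p-value (one-sided, H₁ less) = 0.99839
At α=0.1: p ≥ α → fail to reject H₀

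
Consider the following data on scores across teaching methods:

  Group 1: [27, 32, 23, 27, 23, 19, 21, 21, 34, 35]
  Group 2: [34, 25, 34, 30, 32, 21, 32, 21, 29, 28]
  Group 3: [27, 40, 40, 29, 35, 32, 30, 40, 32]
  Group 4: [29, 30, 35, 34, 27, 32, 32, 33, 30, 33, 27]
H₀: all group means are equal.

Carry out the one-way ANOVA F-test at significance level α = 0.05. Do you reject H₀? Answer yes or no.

reject H₀: yes

Group means [26.20, 28.60, 33.89, 31.09], grand mean 29.875
SSB = Σnᵢ(x̄ᵢ−x̄)² = 312.577; SSW = ΣΣ(x−x̄ᵢ)² = 791.798
MSB = 312.577/3 = 104.1923; MSW = 791.798/36 = 21.9944
F = MSB/MSW = 4.7372
df = (3, 36)
p-value (upper-tail) = 0.00692
At α=0.05: p < α → reject H₀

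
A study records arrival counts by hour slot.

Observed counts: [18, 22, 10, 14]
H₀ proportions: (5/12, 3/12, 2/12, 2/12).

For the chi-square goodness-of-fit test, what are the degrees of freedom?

df = k − 1 = 4 − 1 = 3

degrees of freedom = 3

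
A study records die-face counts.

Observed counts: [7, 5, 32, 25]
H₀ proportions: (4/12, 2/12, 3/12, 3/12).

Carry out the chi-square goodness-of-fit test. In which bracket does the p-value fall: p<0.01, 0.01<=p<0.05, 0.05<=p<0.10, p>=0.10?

n = 69; E_i = n·p_i = [23.00, 11.50, 17.25, 17.25]
χ² = (7−23.00)²/23.00 + (5−11.50)²/11.50 + (32−17.25)²/17.25 + (25−17.25)²/17.25 = 30.8986
df = 3
p-value (upper-tail) = 0.00000
→ bracket: p<0.01

p-value bracket: p<0.01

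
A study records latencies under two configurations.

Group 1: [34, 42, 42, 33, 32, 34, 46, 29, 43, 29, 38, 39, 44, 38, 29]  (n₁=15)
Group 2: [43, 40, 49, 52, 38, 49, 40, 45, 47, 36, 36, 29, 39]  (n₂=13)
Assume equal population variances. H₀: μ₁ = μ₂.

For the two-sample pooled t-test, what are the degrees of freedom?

df = n₁ + n₂ − 2 = 15 + 13 − 2 = 26

degrees of freedom = 26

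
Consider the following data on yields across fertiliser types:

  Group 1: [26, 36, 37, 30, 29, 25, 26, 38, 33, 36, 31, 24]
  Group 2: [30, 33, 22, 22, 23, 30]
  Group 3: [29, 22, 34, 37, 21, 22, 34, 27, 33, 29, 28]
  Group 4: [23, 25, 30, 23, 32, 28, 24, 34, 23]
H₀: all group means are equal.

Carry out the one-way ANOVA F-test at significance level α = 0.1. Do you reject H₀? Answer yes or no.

Group means [30.92, 26.67, 28.73, 26.89], grand mean 28.658
SSB = Σnᵢ(x̄ᵢ−x̄)² = 113.232; SSW = ΣΣ(x−x̄ᵢ)² = 839.321
MSB = 113.232/3 = 37.7440; MSW = 839.321/34 = 24.6859
F = MSB/MSW = 1.5290
df = (3, 34)
p-value (upper-tail) = 0.22469
At α=0.1: p ≥ α → fail to reject H₀

reject H₀: no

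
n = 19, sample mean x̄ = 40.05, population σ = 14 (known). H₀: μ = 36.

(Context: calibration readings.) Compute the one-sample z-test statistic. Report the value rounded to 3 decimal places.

SE = σ/√n = 14/√19 = 3.2118
z = (x̄−μ₀)/SE = (40.05−36)/3.2118 = 1.2610

test statistic = 1.261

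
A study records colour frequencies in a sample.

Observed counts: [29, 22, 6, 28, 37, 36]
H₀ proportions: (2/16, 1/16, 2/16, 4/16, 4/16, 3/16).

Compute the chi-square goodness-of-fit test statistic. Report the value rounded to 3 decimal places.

test statistic = 33.671

n = 158; E_i = n·p_i = [19.75, 9.88, 19.75, 39.50, 39.50, 29.62]
χ² = (29−19.75)²/19.75 + (22−9.88)²/9.88 + (6−19.75)²/19.75 + (28−39.50)²/39.50 + (37−39.50)²/39.50 + (36−29.62)²/29.62 = 33.6709
df = 5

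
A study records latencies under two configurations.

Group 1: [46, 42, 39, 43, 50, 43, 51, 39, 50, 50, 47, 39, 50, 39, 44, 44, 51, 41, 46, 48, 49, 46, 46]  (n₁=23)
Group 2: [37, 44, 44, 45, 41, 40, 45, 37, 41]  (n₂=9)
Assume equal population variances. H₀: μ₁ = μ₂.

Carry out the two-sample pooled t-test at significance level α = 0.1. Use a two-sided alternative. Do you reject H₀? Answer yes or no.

reject H₀: yes

x̄₁=45.348, s₁=4.163, n₁=23
x̄₂=41.556, s₂=3.167, n₂=9
s_p² = [22·4.163² + 8·3.167²]/30 = 15.3813
SE = √(s_p²·(1/23+1/9)) = 1.5420
t = (45.348−41.556)/1.5420 = 2.4593
df = 30
p-value (two-sided) = 0.01991
At α=0.1: p < α → reject H₀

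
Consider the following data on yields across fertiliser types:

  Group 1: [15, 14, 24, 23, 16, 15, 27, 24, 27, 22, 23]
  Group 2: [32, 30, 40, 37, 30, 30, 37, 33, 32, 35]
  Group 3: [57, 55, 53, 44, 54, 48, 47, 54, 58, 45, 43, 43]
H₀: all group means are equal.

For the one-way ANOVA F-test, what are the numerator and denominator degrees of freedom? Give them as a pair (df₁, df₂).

degrees of freedom = [2, 30]

k = 3 groups, N = 33 total
df = (k−1, N−k) = (3−1, 33−3) = (2, 30)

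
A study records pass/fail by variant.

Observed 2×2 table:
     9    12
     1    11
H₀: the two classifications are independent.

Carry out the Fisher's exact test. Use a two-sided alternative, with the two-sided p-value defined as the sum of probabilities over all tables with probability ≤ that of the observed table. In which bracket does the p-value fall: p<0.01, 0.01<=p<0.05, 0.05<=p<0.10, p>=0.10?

Margins: r₁=21, r₂=12, c₁=10, c₂=23, n=33
p_obs = C(21,9)·C(12,1)/C(33,10); sum pmf over tables with pmf ≤ p_obs
p-value (two-sided) = 0.05447
→ bracket: 0.05<=p<0.10

p-value bracket: 0.05<=p<0.10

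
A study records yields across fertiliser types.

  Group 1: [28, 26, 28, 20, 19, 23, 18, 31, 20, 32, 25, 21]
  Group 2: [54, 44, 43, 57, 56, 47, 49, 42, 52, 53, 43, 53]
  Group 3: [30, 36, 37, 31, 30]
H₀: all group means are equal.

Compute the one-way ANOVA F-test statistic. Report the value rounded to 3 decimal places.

test statistic = 80.319

Group means [24.25, 49.42, 32.80], grand mean 36.138
SSB = Σnᵢ(x̄ᵢ−x̄)² = 3867.482; SSW = ΣΣ(x−x̄ᵢ)² = 625.967
MSB = 3867.482/2 = 1933.7408; MSW = 625.967/26 = 24.0756
F = MSB/MSW = 80.3194
df = (2, 26)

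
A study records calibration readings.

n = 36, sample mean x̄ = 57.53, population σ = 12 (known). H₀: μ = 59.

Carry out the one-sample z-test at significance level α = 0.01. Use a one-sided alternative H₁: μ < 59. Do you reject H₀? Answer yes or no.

SE = σ/√n = 12/√36 = 2.0000
z = (x̄−μ₀)/SE = (57.53−59)/2.0000 = -0.7350
p-value (one-sided, H₁ less) = 0.23117
At α=0.01: p ≥ α → fail to reject H₀

reject H₀: no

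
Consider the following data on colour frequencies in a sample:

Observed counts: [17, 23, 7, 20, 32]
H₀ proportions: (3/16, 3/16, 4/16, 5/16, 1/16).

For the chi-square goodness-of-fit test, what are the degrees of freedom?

df = k − 1 = 5 − 1 = 4

degrees of freedom = 4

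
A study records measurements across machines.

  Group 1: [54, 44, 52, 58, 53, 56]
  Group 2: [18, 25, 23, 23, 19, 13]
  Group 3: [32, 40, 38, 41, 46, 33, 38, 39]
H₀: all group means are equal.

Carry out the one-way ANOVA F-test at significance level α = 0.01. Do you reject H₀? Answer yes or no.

Group means [52.83, 20.17, 38.38], grand mean 37.250
SSB = Σnᵢ(x̄ᵢ−x̄)² = 3218.208; SSW = ΣΣ(x−x̄ᵢ)² = 351.542
MSB = 3218.208/2 = 1609.1042; MSW = 351.542/17 = 20.6789
F = MSB/MSW = 77.8137
df = (2, 17)
p-value (upper-tail) = 0.00000
At α=0.01: p < α → reject H₀

reject H₀: yes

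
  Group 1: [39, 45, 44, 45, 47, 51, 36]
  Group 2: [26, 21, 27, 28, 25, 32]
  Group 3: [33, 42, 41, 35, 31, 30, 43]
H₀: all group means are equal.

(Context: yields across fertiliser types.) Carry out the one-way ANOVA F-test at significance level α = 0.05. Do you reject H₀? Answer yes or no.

reject H₀: yes

Group means [43.86, 26.50, 36.43], grand mean 36.050
SSB = Σnᵢ(x̄ᵢ−x̄)² = 974.879; SSW = ΣΣ(x−x̄ᵢ)² = 394.071
MSB = 974.879/2 = 487.4393; MSW = 394.071/17 = 23.1807
F = MSB/MSW = 21.0278
df = (2, 17)
p-value (upper-tail) = 0.00003
At α=0.05: p < α → reject H₀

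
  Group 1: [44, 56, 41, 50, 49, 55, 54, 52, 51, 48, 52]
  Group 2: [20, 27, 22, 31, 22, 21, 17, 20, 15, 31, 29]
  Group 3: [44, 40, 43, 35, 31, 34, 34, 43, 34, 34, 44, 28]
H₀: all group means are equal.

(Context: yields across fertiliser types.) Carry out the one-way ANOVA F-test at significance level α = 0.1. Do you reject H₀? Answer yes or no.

Group means [50.18, 23.18, 37.00], grand mean 36.794
SSB = Σnᵢ(x̄ᵢ−x̄)² = 4010.286; SSW = ΣΣ(x−x̄ᵢ)² = 847.273
MSB = 4010.286/2 = 2005.1430; MSW = 847.273/31 = 27.3314
F = MSB/MSW = 73.3641
df = (2, 31)
p-value (upper-tail) = 0.00000
At α=0.1: p < α → reject H₀

reject H₀: yes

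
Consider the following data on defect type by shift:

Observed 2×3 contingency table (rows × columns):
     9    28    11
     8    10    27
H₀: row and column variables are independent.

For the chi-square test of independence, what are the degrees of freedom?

df = (r−1)(c−1) = (2−1)·(3−1) = 2

degrees of freedom = 2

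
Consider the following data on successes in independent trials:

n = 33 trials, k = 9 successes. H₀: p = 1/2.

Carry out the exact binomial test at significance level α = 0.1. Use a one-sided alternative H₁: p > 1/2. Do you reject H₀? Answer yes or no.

reject H₀: no

Exact binomial: n=33, k=9, p₀=1/2=0.5000
P(X≥9) from Σ C(n,i)·p₀^i·(1−p₀)^(n−i)
p-value (one-sided, H₁ greater) = 0.99772
At α=0.1: p ≥ α → fail to reject H₀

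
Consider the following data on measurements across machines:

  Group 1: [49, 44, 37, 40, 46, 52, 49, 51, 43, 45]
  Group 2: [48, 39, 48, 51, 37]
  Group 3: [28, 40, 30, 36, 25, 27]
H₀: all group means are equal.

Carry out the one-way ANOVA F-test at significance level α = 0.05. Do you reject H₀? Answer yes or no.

Group means [45.60, 44.60, 31.00], grand mean 41.190
SSB = Σnᵢ(x̄ᵢ−x̄)² = 875.638; SSW = ΣΣ(x−x̄ᵢ)² = 529.600
MSB = 875.638/2 = 437.8190; MSW = 529.600/18 = 29.4222
F = MSB/MSW = 14.8806
df = (2, 18)
p-value (upper-tail) = 0.00015
At α=0.05: p < α → reject H₀

reject H₀: yes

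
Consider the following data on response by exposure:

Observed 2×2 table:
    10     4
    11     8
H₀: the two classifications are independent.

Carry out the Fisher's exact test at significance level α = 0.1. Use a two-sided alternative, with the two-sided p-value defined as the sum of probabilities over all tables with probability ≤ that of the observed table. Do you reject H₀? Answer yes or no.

Margins: r₁=14, r₂=19, c₁=21, c₂=12, n=33
p_obs = C(14,10)·C(19,11)/C(33,21); sum pmf over tables with pmf ≤ p_obs
p-value (two-sided) = 0.48606
At α=0.1: p ≥ α → fail to reject H₀

reject H₀: no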